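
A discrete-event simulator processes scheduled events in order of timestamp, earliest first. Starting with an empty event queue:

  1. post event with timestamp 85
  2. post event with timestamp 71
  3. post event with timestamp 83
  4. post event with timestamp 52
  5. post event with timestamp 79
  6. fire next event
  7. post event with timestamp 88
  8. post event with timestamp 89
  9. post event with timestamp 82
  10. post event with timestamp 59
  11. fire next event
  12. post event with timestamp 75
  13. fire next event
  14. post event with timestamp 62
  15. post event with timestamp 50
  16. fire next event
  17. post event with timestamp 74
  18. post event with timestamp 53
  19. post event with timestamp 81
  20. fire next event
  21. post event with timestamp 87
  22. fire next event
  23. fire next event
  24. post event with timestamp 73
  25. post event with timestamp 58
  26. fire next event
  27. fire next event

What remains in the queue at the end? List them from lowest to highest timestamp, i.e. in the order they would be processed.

insert 85 → {85}
insert 71 → {71, 85}
insert 83 → {71, 83, 85}
insert 52 → {52, 71, 83, 85}
insert 79 → {52, 71, 79, 83, 85}
fire next event → 52; now {71, 79, 83, 85}
insert 88 → {71, 79, 83, 85, 88}
insert 89 → {71, 79, 83, 85, 88, 89}
insert 82 → {71, 79, 82, 83, 85, 88, 89}
insert 59 → {59, 71, 79, 82, 83, 85, 88, 89}
fire next event → 59; now {71, 79, 82, 83, 85, 88, 89}
insert 75 → {71, 75, 79, 82, 83, 85, 88, 89}
fire next event → 71; now {75, 79, 82, 83, 85, 88, 89}
insert 62 → {62, 75, 79, 82, 83, 85, 88, 89}
insert 50 → {50, 62, 75, 79, 82, 83, 85, 88, 89}
fire next event → 50; now {62, 75, 79, 82, 83, 85, 88, 89}
insert 74 → {62, 74, 75, 79, 82, 83, 85, 88, 89}
insert 53 → {53, 62, 74, 75, 79, 82, 83, 85, 88, 89}
insert 81 → {53, 62, 74, 75, 79, 81, 82, 83, 85, 88, 89}
fire next event → 53; now {62, 74, 75, 79, 81, 82, 83, 85, 88, 89}
insert 87 → {62, 74, 75, 79, 81, 82, 83, 85, 87, 88, 89}
fire next event → 62; now {74, 75, 79, 81, 82, 83, 85, 87, 88, 89}
fire next event → 74; now {75, 79, 81, 82, 83, 85, 87, 88, 89}
insert 73 → {73, 75, 79, 81, 82, 83, 85, 87, 88, 89}
insert 58 → {58, 73, 75, 79, 81, 82, 83, 85, 87, 88, 89}
fire next event → 58; now {73, 75, 79, 81, 82, 83, 85, 87, 88, 89}
fire next event → 73; now {75, 79, 81, 82, 83, 85, 87, 88, 89}

75 → 79 → 81 → 82 → 83 → 85 → 87 → 88 → 89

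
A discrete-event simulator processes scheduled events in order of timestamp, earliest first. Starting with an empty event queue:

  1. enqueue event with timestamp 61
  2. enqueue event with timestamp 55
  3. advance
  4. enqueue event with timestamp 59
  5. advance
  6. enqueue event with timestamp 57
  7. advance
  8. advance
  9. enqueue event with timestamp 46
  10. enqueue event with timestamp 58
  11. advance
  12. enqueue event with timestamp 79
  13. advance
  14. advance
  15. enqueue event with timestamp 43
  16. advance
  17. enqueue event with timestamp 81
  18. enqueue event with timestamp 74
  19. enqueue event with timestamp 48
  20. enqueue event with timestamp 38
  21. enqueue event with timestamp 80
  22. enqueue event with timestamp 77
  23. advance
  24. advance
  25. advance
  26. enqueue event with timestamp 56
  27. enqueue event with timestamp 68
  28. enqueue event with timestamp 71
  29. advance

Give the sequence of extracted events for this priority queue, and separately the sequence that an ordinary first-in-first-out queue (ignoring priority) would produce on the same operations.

priority queue: 55, 59, 57, 61, 46, 58, 79, 43, 38, 48, 74, 56; FIFO queue: 61, 55, 59, 57, 46, 58, 79, 43, 81, 74, 48, 38

insert 61 → {61}
insert 55 → {55, 61}
advance → 55; now {61}
insert 59 → {59, 61}
advance → 59; now {61}
insert 57 → {57, 61}
advance → 57; now {61}
advance → 61; now {}
insert 46 → {46}
insert 58 → {46, 58}
advance → 46; now {58}
insert 79 → {58, 79}
advance → 58; now {79}
advance → 79; now {}
insert 43 → {43}
advance → 43; now {}
insert 81 → {81}
insert 74 → {74, 81}
insert 48 → {48, 74, 81}
insert 38 → {38, 48, 74, 81}
insert 80 → {38, 48, 74, 80, 81}
insert 77 → {38, 48, 74, 77, 80, 81}
advance → 38; now {48, 74, 77, 80, 81}
advance → 48; now {74, 77, 80, 81}
advance → 74; now {77, 80, 81}
insert 56 → {56, 77, 80, 81}
insert 68 → {56, 68, 77, 80, 81}
insert 71 → {56, 68, 71, 77, 80, 81}
advance → 56; now {68, 71, 77, 80, 81}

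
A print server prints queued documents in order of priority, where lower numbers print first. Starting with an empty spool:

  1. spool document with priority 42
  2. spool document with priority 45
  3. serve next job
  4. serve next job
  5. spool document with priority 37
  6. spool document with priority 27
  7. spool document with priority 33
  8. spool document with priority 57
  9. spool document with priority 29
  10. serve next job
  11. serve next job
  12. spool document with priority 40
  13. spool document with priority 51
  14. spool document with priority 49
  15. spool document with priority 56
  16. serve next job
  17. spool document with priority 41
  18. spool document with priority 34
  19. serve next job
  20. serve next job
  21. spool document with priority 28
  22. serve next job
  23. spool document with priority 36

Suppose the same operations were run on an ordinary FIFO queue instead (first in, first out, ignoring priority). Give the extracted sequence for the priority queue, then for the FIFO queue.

priority queue: 42 → 45 → 27 → 29 → 33 → 34 → 37 → 28; FIFO queue: [42, 45, 37, 27, 33, 57, 29, 40]

insert 42 → {42}
insert 45 → {42, 45}
serve next job → 42; now {45}
serve next job → 45; now {}
insert 37 → {37}
insert 27 → {27, 37}
insert 33 → {27, 33, 37}
insert 57 → {27, 33, 37, 57}
insert 29 → {27, 29, 33, 37, 57}
serve next job → 27; now {29, 33, 37, 57}
serve next job → 29; now {33, 37, 57}
insert 40 → {33, 37, 40, 57}
insert 51 → {33, 37, 40, 51, 57}
insert 49 → {33, 37, 40, 49, 51, 57}
insert 56 → {33, 37, 40, 49, 51, 56, 57}
serve next job → 33; now {37, 40, 49, 51, 56, 57}
insert 41 → {37, 40, 41, 49, 51, 56, 57}
insert 34 → {34, 37, 40, 41, 49, 51, 56, 57}
serve next job → 34; now {37, 40, 41, 49, 51, 56, 57}
serve next job → 37; now {40, 41, 49, 51, 56, 57}
insert 28 → {28, 40, 41, 49, 51, 56, 57}
serve next job → 28; now {40, 41, 49, 51, 56, 57}
insert 36 → {36, 40, 41, 49, 51, 56, 57}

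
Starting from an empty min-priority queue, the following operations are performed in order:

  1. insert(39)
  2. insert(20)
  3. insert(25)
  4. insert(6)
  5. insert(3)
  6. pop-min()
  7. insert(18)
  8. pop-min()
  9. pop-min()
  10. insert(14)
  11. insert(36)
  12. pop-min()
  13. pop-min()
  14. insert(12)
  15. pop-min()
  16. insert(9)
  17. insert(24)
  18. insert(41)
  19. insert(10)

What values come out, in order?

[3, 6, 18, 14, 20, 12]

insert 39 → {39}
insert 20 → {20, 39}
insert 25 → {20, 25, 39}
insert 6 → {6, 20, 25, 39}
insert 3 → {3, 6, 20, 25, 39}
pop-min → 3; now {6, 20, 25, 39}
insert 18 → {6, 18, 20, 25, 39}
pop-min → 6; now {18, 20, 25, 39}
pop-min → 18; now {20, 25, 39}
insert 14 → {14, 20, 25, 39}
insert 36 → {14, 20, 25, 36, 39}
pop-min → 14; now {20, 25, 36, 39}
pop-min → 20; now {25, 36, 39}
insert 12 → {12, 25, 36, 39}
pop-min → 12; now {25, 36, 39}
insert 9 → {9, 25, 36, 39}
insert 24 → {9, 24, 25, 36, 39}
insert 41 → {9, 24, 25, 36, 39, 41}
insert 10 → {9, 10, 24, 25, 36, 39, 41}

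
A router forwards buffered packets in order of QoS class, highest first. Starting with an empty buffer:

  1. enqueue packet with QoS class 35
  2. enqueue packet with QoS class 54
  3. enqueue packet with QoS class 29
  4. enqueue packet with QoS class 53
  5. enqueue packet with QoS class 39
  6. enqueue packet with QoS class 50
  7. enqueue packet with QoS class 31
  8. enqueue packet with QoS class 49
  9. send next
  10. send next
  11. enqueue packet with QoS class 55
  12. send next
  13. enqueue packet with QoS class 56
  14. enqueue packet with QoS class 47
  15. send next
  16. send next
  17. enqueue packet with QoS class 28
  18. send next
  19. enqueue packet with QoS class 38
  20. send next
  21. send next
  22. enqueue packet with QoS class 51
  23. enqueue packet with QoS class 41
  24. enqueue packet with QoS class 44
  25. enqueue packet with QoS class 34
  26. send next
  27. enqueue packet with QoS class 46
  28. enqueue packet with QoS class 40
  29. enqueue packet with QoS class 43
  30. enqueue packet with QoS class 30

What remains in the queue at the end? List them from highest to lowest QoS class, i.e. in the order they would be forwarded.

insert 35 → {35}
insert 54 → {54, 35}
insert 29 → {54, 35, 29}
insert 53 → {54, 53, 35, 29}
insert 39 → {54, 53, 39, 35, 29}
insert 50 → {54, 53, 50, 39, 35, 29}
insert 31 → {54, 53, 50, 39, 35, 31, 29}
insert 49 → {54, 53, 50, 49, 39, 35, 31, 29}
send next → 54; now {53, 50, 49, 39, 35, 31, 29}
send next → 53; now {50, 49, 39, 35, 31, 29}
insert 55 → {55, 50, 49, 39, 35, 31, 29}
send next → 55; now {50, 49, 39, 35, 31, 29}
insert 56 → {56, 50, 49, 39, 35, 31, 29}
insert 47 → {56, 50, 49, 47, 39, 35, 31, 29}
send next → 56; now {50, 49, 47, 39, 35, 31, 29}
send next → 50; now {49, 47, 39, 35, 31, 29}
insert 28 → {49, 47, 39, 35, 31, 29, 28}
send next → 49; now {47, 39, 35, 31, 29, 28}
insert 38 → {47, 39, 38, 35, 31, 29, 28}
send next → 47; now {39, 38, 35, 31, 29, 28}
send next → 39; now {38, 35, 31, 29, 28}
insert 51 → {51, 38, 35, 31, 29, 28}
insert 41 → {51, 41, 38, 35, 31, 29, 28}
insert 44 → {51, 44, 41, 38, 35, 31, 29, 28}
insert 34 → {51, 44, 41, 38, 35, 34, 31, 29, 28}
send next → 51; now {44, 41, 38, 35, 34, 31, 29, 28}
insert 46 → {46, 44, 41, 38, 35, 34, 31, 29, 28}
insert 40 → {46, 44, 41, 40, 38, 35, 34, 31, 29, 28}
insert 43 → {46, 44, 43, 41, 40, 38, 35, 34, 31, 29, 28}
insert 30 → {46, 44, 43, 41, 40, 38, 35, 34, 31, 30, 29, 28}

46, 44, 43, 41, 40, 38, 35, 34, 31, 30, 29, 28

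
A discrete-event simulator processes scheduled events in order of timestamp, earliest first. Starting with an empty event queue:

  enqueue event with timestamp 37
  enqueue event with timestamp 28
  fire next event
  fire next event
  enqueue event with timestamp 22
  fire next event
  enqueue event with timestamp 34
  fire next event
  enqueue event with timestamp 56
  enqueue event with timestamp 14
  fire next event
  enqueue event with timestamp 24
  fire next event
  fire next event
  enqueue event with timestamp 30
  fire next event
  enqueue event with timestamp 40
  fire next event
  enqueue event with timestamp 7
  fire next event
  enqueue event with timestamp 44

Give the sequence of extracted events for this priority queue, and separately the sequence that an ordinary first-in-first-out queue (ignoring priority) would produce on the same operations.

priority queue: 28 → 37 → 22 → 34 → 14 → 24 → 56 → 30 → 40 → 7; FIFO queue: [37, 28, 22, 34, 56, 14, 24, 30, 40, 7]

insert 37 → {37}
insert 28 → {28, 37}
fire next event → 28; now {37}
fire next event → 37; now {}
insert 22 → {22}
fire next event → 22; now {}
insert 34 → {34}
fire next event → 34; now {}
insert 56 → {56}
insert 14 → {14, 56}
fire next event → 14; now {56}
insert 24 → {24, 56}
fire next event → 24; now {56}
fire next event → 56; now {}
insert 30 → {30}
fire next event → 30; now {}
insert 40 → {40}
fire next event → 40; now {}
insert 7 → {7}
fire next event → 7; now {}
insert 44 → {44}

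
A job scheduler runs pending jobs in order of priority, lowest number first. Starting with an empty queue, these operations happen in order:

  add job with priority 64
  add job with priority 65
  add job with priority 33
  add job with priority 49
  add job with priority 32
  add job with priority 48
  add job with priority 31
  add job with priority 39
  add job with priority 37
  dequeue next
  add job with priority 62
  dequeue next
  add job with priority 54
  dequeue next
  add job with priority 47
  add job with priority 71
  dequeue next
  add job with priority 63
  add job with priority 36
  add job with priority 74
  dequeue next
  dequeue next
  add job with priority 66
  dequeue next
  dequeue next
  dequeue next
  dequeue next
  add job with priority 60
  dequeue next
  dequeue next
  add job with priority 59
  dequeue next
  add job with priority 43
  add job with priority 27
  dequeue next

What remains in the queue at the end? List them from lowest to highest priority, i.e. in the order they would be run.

[43, 63, 64, 65, 66, 71, 74]

insert 64 → {64}
insert 65 → {64, 65}
insert 33 → {33, 64, 65}
insert 49 → {33, 49, 64, 65}
insert 32 → {32, 33, 49, 64, 65}
insert 48 → {32, 33, 48, 49, 64, 65}
insert 31 → {31, 32, 33, 48, 49, 64, 65}
insert 39 → {31, 32, 33, 39, 48, 49, 64, 65}
insert 37 → {31, 32, 33, 37, 39, 48, 49, 64, 65}
dequeue next → 31; now {32, 33, 37, 39, 48, 49, 64, 65}
insert 62 → {32, 33, 37, 39, 48, 49, 62, 64, 65}
dequeue next → 32; now {33, 37, 39, 48, 49, 62, 64, 65}
insert 54 → {33, 37, 39, 48, 49, 54, 62, 64, 65}
dequeue next → 33; now {37, 39, 48, 49, 54, 62, 64, 65}
insert 47 → {37, 39, 47, 48, 49, 54, 62, 64, 65}
insert 71 → {37, 39, 47, 48, 49, 54, 62, 64, 65, 71}
dequeue next → 37; now {39, 47, 48, 49, 54, 62, 64, 65, 71}
insert 63 → {39, 47, 48, 49, 54, 62, 63, 64, 65, 71}
insert 36 → {36, 39, 47, 48, 49, 54, 62, 63, 64, 65, 71}
insert 74 → {36, 39, 47, 48, 49, 54, 62, 63, 64, 65, 71, 74}
dequeue next → 36; now {39, 47, 48, 49, 54, 62, 63, 64, 65, 71, 74}
dequeue next → 39; now {47, 48, 49, 54, 62, 63, 64, 65, 71, 74}
insert 66 → {47, 48, 49, 54, 62, 63, 64, 65, 66, 71, 74}
dequeue next → 47; now {48, 49, 54, 62, 63, 64, 65, 66, 71, 74}
dequeue next → 48; now {49, 54, 62, 63, 64, 65, 66, 71, 74}
dequeue next → 49; now {54, 62, 63, 64, 65, 66, 71, 74}
dequeue next → 54; now {62, 63, 64, 65, 66, 71, 74}
insert 60 → {60, 62, 63, 64, 65, 66, 71, 74}
dequeue next → 60; now {62, 63, 64, 65, 66, 71, 74}
dequeue next → 62; now {63, 64, 65, 66, 71, 74}
insert 59 → {59, 63, 64, 65, 66, 71, 74}
dequeue next → 59; now {63, 64, 65, 66, 71, 74}
insert 43 → {43, 63, 64, 65, 66, 71, 74}
insert 27 → {27, 43, 63, 64, 65, 66, 71, 74}
dequeue next → 27; now {43, 63, 64, 65, 66, 71, 74}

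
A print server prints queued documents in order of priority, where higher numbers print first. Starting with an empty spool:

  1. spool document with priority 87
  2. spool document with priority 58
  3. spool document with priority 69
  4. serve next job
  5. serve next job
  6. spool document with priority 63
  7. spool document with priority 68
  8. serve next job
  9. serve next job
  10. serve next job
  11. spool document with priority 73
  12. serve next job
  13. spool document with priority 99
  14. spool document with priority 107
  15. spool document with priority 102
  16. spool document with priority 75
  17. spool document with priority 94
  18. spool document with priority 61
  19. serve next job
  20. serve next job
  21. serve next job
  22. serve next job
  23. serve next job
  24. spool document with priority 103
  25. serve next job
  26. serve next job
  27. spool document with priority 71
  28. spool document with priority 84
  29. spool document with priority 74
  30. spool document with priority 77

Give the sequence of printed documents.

87 → 69 → 68 → 63 → 58 → 73 → 107 → 102 → 99 → 94 → 75 → 103 → 61

insert 87 → {87}
insert 58 → {87, 58}
insert 69 → {87, 69, 58}
serve next job → 87; now {69, 58}
serve next job → 69; now {58}
insert 63 → {63, 58}
insert 68 → {68, 63, 58}
serve next job → 68; now {63, 58}
serve next job → 63; now {58}
serve next job → 58; now {}
insert 73 → {73}
serve next job → 73; now {}
insert 99 → {99}
insert 107 → {107, 99}
insert 102 → {107, 102, 99}
insert 75 → {107, 102, 99, 75}
insert 94 → {107, 102, 99, 94, 75}
insert 61 → {107, 102, 99, 94, 75, 61}
serve next job → 107; now {102, 99, 94, 75, 61}
serve next job → 102; now {99, 94, 75, 61}
serve next job → 99; now {94, 75, 61}
serve next job → 94; now {75, 61}
serve next job → 75; now {61}
insert 103 → {103, 61}
serve next job → 103; now {61}
serve next job → 61; now {}
insert 71 → {71}
insert 84 → {84, 71}
insert 74 → {84, 74, 71}
insert 77 → {84, 77, 74, 71}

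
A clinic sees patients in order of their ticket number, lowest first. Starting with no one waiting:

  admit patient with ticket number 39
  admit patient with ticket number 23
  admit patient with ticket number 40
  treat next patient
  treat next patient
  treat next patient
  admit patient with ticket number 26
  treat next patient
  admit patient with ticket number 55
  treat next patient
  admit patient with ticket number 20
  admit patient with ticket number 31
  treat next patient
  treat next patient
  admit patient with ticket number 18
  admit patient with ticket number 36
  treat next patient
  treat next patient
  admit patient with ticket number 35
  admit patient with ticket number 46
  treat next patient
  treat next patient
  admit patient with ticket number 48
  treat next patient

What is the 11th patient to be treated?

46

insert 39 → {39}
insert 23 → {23, 39}
insert 40 → {23, 39, 40}
treat next patient → 23; now {39, 40}
treat next patient → 39; now {40}
treat next patient → 40; now {}
insert 26 → {26}
treat next patient → 26; now {}
insert 55 → {55}
treat next patient → 55; now {}
insert 20 → {20}
insert 31 → {20, 31}
treat next patient → 20; now {31}
treat next patient → 31; now {}
insert 18 → {18}
insert 36 → {18, 36}
treat next patient → 18; now {36}
treat next patient → 36; now {}
insert 35 → {35}
insert 46 → {35, 46}
treat next patient → 35; now {46}
treat next patient → 46; now {}
insert 48 → {48}
treat next patient → 48; now {}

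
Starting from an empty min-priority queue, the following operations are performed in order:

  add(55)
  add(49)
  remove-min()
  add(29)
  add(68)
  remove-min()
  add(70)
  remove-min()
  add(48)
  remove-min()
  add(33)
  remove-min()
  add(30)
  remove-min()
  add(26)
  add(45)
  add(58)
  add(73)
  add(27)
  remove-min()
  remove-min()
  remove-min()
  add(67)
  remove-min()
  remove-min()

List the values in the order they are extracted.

insert 55 → {55}
insert 49 → {49, 55}
remove-min → 49; now {55}
insert 29 → {29, 55}
insert 68 → {29, 55, 68}
remove-min → 29; now {55, 68}
insert 70 → {55, 68, 70}
remove-min → 55; now {68, 70}
insert 48 → {48, 68, 70}
remove-min → 48; now {68, 70}
insert 33 → {33, 68, 70}
remove-min → 33; now {68, 70}
insert 30 → {30, 68, 70}
remove-min → 30; now {68, 70}
insert 26 → {26, 68, 70}
insert 45 → {26, 45, 68, 70}
insert 58 → {26, 45, 58, 68, 70}
insert 73 → {26, 45, 58, 68, 70, 73}
insert 27 → {26, 27, 45, 58, 68, 70, 73}
remove-min → 26; now {27, 45, 58, 68, 70, 73}
remove-min → 27; now {45, 58, 68, 70, 73}
remove-min → 45; now {58, 68, 70, 73}
insert 67 → {58, 67, 68, 70, 73}
remove-min → 58; now {67, 68, 70, 73}
remove-min → 67; now {68, 70, 73}

[49, 29, 55, 48, 33, 30, 26, 27, 45, 58, 67]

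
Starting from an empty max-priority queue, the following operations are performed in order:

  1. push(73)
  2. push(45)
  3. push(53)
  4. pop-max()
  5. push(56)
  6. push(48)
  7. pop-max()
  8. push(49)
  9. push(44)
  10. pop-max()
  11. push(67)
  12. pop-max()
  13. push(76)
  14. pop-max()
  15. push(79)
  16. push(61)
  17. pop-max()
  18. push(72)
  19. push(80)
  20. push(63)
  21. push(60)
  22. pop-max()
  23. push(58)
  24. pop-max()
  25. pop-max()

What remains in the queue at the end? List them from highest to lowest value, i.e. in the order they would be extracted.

insert 73 → {73}
insert 45 → {73, 45}
insert 53 → {73, 53, 45}
pop-max → 73; now {53, 45}
insert 56 → {56, 53, 45}
insert 48 → {56, 53, 48, 45}
pop-max → 56; now {53, 48, 45}
insert 49 → {53, 49, 48, 45}
insert 44 → {53, 49, 48, 45, 44}
pop-max → 53; now {49, 48, 45, 44}
insert 67 → {67, 49, 48, 45, 44}
pop-max → 67; now {49, 48, 45, 44}
insert 76 → {76, 49, 48, 45, 44}
pop-max → 76; now {49, 48, 45, 44}
insert 79 → {79, 49, 48, 45, 44}
insert 61 → {79, 61, 49, 48, 45, 44}
pop-max → 79; now {61, 49, 48, 45, 44}
insert 72 → {72, 61, 49, 48, 45, 44}
insert 80 → {80, 72, 61, 49, 48, 45, 44}
insert 63 → {80, 72, 63, 61, 49, 48, 45, 44}
insert 60 → {80, 72, 63, 61, 60, 49, 48, 45, 44}
pop-max → 80; now {72, 63, 61, 60, 49, 48, 45, 44}
insert 58 → {72, 63, 61, 60, 58, 49, 48, 45, 44}
pop-max → 72; now {63, 61, 60, 58, 49, 48, 45, 44}
pop-max → 63; now {61, 60, 58, 49, 48, 45, 44}

61 → 60 → 58 → 49 → 48 → 45 → 44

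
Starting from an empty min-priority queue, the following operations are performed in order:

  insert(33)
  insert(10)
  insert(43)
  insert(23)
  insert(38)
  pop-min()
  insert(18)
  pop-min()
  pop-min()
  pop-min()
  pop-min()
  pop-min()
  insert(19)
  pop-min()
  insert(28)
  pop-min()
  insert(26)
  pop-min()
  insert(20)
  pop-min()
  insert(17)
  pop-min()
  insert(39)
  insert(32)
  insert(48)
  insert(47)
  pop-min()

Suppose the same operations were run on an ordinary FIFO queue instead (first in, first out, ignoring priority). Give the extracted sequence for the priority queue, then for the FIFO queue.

insert 33 → {33}
insert 10 → {10, 33}
insert 43 → {10, 33, 43}
insert 23 → {10, 23, 33, 43}
insert 38 → {10, 23, 33, 38, 43}
pop-min → 10; now {23, 33, 38, 43}
insert 18 → {18, 23, 33, 38, 43}
pop-min → 18; now {23, 33, 38, 43}
pop-min → 23; now {33, 38, 43}
pop-min → 33; now {38, 43}
pop-min → 38; now {43}
pop-min → 43; now {}
insert 19 → {19}
pop-min → 19; now {}
insert 28 → {28}
pop-min → 28; now {}
insert 26 → {26}
pop-min → 26; now {}
insert 20 → {20}
pop-min → 20; now {}
insert 17 → {17}
pop-min → 17; now {}
insert 39 → {39}
insert 32 → {32, 39}
insert 48 → {32, 39, 48}
insert 47 → {32, 39, 47, 48}
pop-min → 32; now {39, 47, 48}

priority queue: 10, 18, 23, 33, 38, 43, 19, 28, 26, 20, 17, 32; FIFO queue: 33 → 10 → 43 → 23 → 38 → 18 → 19 → 28 → 26 → 20 → 17 → 39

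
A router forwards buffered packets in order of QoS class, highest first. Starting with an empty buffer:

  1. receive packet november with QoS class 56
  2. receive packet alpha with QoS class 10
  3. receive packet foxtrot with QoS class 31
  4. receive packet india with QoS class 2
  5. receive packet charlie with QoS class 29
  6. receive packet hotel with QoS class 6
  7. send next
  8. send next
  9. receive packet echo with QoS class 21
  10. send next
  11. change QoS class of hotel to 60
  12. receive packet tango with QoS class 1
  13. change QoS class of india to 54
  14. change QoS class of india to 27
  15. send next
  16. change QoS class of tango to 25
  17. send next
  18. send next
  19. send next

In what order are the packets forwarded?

add november (QoS class 56) → {november:56}
add alpha (QoS class 10) → {november:56, alpha:10}
add foxtrot (QoS class 31) → {november:56, foxtrot:31, alpha:10}
add india (QoS class 2) → {november:56, foxtrot:31, alpha:10, india:2}
add charlie (QoS class 29) → {november:56, foxtrot:31, charlie:29, alpha:10, india:2}
add hotel (QoS class 6) → {november:56, foxtrot:31, charlie:29, alpha:10, hotel:6, india:2}
send next → november; now {foxtrot:31, charlie:29, alpha:10, hotel:6, india:2}
send next → foxtrot; now {charlie:29, alpha:10, hotel:6, india:2}
add echo (QoS class 21) → {charlie:29, echo:21, alpha:10, hotel:6, india:2}
send next → charlie; now {echo:21, alpha:10, hotel:6, india:2}
update hotel to QoS class 60 → {hotel:60, echo:21, alpha:10, india:2}
add tango (QoS class 1) → {hotel:60, echo:21, alpha:10, india:2, tango:1}
update india to QoS class 54 → {hotel:60, india:54, echo:21, alpha:10, tango:1}
update india to QoS class 27 → {hotel:60, india:27, echo:21, alpha:10, tango:1}
send next → hotel; now {india:27, echo:21, alpha:10, tango:1}
update tango to QoS class 25 → {india:27, tango:25, echo:21, alpha:10}
send next → india; now {tango:25, echo:21, alpha:10}
send next → tango; now {echo:21, alpha:10}
send next → echo; now {alpha:10}

november, foxtrot, charlie, hotel, india, tango, echo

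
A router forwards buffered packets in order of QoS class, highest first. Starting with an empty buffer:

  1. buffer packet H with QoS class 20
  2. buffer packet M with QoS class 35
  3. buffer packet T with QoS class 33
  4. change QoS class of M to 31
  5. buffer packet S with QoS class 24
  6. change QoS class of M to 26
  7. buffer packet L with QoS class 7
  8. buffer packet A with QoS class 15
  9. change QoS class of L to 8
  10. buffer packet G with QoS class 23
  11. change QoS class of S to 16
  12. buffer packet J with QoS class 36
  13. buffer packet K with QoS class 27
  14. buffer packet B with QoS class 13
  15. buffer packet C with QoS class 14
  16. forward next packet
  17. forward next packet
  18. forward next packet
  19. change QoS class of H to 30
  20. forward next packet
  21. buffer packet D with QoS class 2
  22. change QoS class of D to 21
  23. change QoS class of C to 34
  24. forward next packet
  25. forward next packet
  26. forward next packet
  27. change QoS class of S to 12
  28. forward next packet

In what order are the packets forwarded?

add H (QoS class 20) → {H:20}
add M (QoS class 35) → {M:35, H:20}
add T (QoS class 33) → {M:35, T:33, H:20}
update M to QoS class 31 → {T:33, M:31, H:20}
add S (QoS class 24) → {T:33, M:31, S:24, H:20}
update M to QoS class 26 → {T:33, M:26, S:24, H:20}
add L (QoS class 7) → {T:33, M:26, S:24, H:20, L:7}
add A (QoS class 15) → {T:33, M:26, S:24, H:20, A:15, L:7}
update L to QoS class 8 → {T:33, M:26, S:24, H:20, A:15, L:8}
add G (QoS class 23) → {T:33, M:26, S:24, G:23, H:20, A:15, L:8}
update S to QoS class 16 → {T:33, M:26, G:23, H:20, S:16, A:15, L:8}
add J (QoS class 36) → {J:36, T:33, M:26, G:23, H:20, S:16, A:15, L:8}
add K (QoS class 27) → {J:36, T:33, K:27, M:26, G:23, H:20, S:16, A:15, L:8}
add B (QoS class 13) → {J:36, T:33, K:27, M:26, G:23, H:20, S:16, A:15, B:13, L:8}
add C (QoS class 14) → {J:36, T:33, K:27, M:26, G:23, H:20, S:16, A:15, C:14, B:13, L:8}
forward next packet → J; now {T:33, K:27, M:26, G:23, H:20, S:16, A:15, C:14, B:13, L:8}
forward next packet → T; now {K:27, M:26, G:23, H:20, S:16, A:15, C:14, B:13, L:8}
forward next packet → K; now {M:26, G:23, H:20, S:16, A:15, C:14, B:13, L:8}
update H to QoS class 30 → {H:30, M:26, G:23, S:16, A:15, C:14, B:13, L:8}
forward next packet → H; now {M:26, G:23, S:16, A:15, C:14, B:13, L:8}
add D (QoS class 2) → {M:26, G:23, S:16, A:15, C:14, B:13, L:8, D:2}
update D to QoS class 21 → {M:26, G:23, D:21, S:16, A:15, C:14, B:13, L:8}
update C to QoS class 34 → {C:34, M:26, G:23, D:21, S:16, A:15, B:13, L:8}
forward next packet → C; now {M:26, G:23, D:21, S:16, A:15, B:13, L:8}
forward next packet → M; now {G:23, D:21, S:16, A:15, B:13, L:8}
forward next packet → G; now {D:21, S:16, A:15, B:13, L:8}
update S to QoS class 12 → {D:21, A:15, B:13, S:12, L:8}
forward next packet → D; now {A:15, B:13, S:12, L:8}

J → T → K → H → C → M → G → D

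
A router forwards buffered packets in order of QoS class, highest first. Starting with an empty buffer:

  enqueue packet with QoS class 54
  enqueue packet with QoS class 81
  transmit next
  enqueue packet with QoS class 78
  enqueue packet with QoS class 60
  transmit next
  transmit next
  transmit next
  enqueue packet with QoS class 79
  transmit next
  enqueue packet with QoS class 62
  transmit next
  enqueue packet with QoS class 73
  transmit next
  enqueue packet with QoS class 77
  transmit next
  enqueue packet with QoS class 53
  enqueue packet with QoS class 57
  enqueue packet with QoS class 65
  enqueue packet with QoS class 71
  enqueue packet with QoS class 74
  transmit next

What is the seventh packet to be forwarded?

insert 54 → {54}
insert 81 → {81, 54}
transmit next → 81; now {54}
insert 78 → {78, 54}
insert 60 → {78, 60, 54}
transmit next → 78; now {60, 54}
transmit next → 60; now {54}
transmit next → 54; now {}
insert 79 → {79}
transmit next → 79; now {}
insert 62 → {62}
transmit next → 62; now {}
insert 73 → {73}
transmit next → 73; now {}
insert 77 → {77}
transmit next → 77; now {}
insert 53 → {53}
insert 57 → {57, 53}
insert 65 → {65, 57, 53}
insert 71 → {71, 65, 57, 53}
insert 74 → {74, 71, 65, 57, 53}
transmit next → 74; now {71, 65, 57, 53}

73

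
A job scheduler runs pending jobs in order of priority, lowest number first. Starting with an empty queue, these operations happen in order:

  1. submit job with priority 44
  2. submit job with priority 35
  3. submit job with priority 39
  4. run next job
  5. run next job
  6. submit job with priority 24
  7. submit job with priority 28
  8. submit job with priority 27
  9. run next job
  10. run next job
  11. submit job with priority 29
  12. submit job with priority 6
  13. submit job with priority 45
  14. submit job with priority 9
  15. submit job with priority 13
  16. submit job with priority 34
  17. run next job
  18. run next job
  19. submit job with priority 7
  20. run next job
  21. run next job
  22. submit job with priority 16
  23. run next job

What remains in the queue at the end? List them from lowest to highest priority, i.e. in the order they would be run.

28, 29, 34, 44, 45

insert 44 → {44}
insert 35 → {35, 44}
insert 39 → {35, 39, 44}
run next job → 35; now {39, 44}
run next job → 39; now {44}
insert 24 → {24, 44}
insert 28 → {24, 28, 44}
insert 27 → {24, 27, 28, 44}
run next job → 24; now {27, 28, 44}
run next job → 27; now {28, 44}
insert 29 → {28, 29, 44}
insert 6 → {6, 28, 29, 44}
insert 45 → {6, 28, 29, 44, 45}
insert 9 → {6, 9, 28, 29, 44, 45}
insert 13 → {6, 9, 13, 28, 29, 44, 45}
insert 34 → {6, 9, 13, 28, 29, 34, 44, 45}
run next job → 6; now {9, 13, 28, 29, 34, 44, 45}
run next job → 9; now {13, 28, 29, 34, 44, 45}
insert 7 → {7, 13, 28, 29, 34, 44, 45}
run next job → 7; now {13, 28, 29, 34, 44, 45}
run next job → 13; now {28, 29, 34, 44, 45}
insert 16 → {16, 28, 29, 34, 44, 45}
run next job → 16; now {28, 29, 34, 44, 45}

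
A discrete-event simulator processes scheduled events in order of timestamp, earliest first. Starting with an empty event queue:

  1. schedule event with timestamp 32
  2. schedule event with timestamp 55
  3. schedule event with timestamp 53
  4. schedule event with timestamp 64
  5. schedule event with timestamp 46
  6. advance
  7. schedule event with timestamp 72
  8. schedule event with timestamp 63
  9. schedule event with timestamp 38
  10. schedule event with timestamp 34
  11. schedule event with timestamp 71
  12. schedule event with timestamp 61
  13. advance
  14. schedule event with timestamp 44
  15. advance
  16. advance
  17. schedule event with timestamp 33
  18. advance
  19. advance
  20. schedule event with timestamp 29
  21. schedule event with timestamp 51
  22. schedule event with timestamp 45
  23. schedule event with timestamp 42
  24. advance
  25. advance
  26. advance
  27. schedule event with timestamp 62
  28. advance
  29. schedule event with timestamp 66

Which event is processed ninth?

45

insert 32 → {32}
insert 55 → {32, 55}
insert 53 → {32, 53, 55}
insert 64 → {32, 53, 55, 64}
insert 46 → {32, 46, 53, 55, 64}
advance → 32; now {46, 53, 55, 64}
insert 72 → {46, 53, 55, 64, 72}
insert 63 → {46, 53, 55, 63, 64, 72}
insert 38 → {38, 46, 53, 55, 63, 64, 72}
insert 34 → {34, 38, 46, 53, 55, 63, 64, 72}
insert 71 → {34, 38, 46, 53, 55, 63, 64, 71, 72}
insert 61 → {34, 38, 46, 53, 55, 61, 63, 64, 71, 72}
advance → 34; now {38, 46, 53, 55, 61, 63, 64, 71, 72}
insert 44 → {38, 44, 46, 53, 55, 61, 63, 64, 71, 72}
advance → 38; now {44, 46, 53, 55, 61, 63, 64, 71, 72}
advance → 44; now {46, 53, 55, 61, 63, 64, 71, 72}
insert 33 → {33, 46, 53, 55, 61, 63, 64, 71, 72}
advance → 33; now {46, 53, 55, 61, 63, 64, 71, 72}
advance → 46; now {53, 55, 61, 63, 64, 71, 72}
insert 29 → {29, 53, 55, 61, 63, 64, 71, 72}
insert 51 → {29, 51, 53, 55, 61, 63, 64, 71, 72}
insert 45 → {29, 45, 51, 53, 55, 61, 63, 64, 71, 72}
insert 42 → {29, 42, 45, 51, 53, 55, 61, 63, 64, 71, 72}
advance → 29; now {42, 45, 51, 53, 55, 61, 63, 64, 71, 72}
advance → 42; now {45, 51, 53, 55, 61, 63, 64, 71, 72}
advance → 45; now {51, 53, 55, 61, 63, 64, 71, 72}
insert 62 → {51, 53, 55, 61, 62, 63, 64, 71, 72}
advance → 51; now {53, 55, 61, 62, 63, 64, 71, 72}
insert 66 → {53, 55, 61, 62, 63, 64, 66, 71, 72}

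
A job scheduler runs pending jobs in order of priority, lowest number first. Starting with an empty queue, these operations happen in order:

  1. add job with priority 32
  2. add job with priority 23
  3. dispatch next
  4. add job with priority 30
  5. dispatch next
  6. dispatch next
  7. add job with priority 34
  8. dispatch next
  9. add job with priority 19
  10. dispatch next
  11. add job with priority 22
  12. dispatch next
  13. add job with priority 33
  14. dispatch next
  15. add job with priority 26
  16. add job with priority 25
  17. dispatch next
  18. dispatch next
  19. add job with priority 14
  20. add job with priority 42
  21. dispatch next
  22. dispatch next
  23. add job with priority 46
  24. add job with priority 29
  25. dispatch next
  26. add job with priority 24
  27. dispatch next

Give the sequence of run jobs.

23, 30, 32, 34, 19, 22, 33, 25, 26, 14, 42, 29, 24

insert 32 → {32}
insert 23 → {23, 32}
dispatch next → 23; now {32}
insert 30 → {30, 32}
dispatch next → 30; now {32}
dispatch next → 32; now {}
insert 34 → {34}
dispatch next → 34; now {}
insert 19 → {19}
dispatch next → 19; now {}
insert 22 → {22}
dispatch next → 22; now {}
insert 33 → {33}
dispatch next → 33; now {}
insert 26 → {26}
insert 25 → {25, 26}
dispatch next → 25; now {26}
dispatch next → 26; now {}
insert 14 → {14}
insert 42 → {14, 42}
dispatch next → 14; now {42}
dispatch next → 42; now {}
insert 46 → {46}
insert 29 → {29, 46}
dispatch next → 29; now {46}
insert 24 → {24, 46}
dispatch next → 24; now {46}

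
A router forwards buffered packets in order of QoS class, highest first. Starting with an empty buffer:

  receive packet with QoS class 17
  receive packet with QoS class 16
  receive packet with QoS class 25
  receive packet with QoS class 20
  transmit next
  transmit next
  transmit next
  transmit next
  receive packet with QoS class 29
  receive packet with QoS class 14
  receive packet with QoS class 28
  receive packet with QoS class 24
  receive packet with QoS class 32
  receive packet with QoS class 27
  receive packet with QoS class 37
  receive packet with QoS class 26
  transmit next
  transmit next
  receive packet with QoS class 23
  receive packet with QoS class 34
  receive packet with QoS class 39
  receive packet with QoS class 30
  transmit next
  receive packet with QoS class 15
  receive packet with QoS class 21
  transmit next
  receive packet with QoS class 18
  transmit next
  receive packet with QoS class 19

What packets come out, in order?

25, 20, 17, 16, 37, 32, 39, 34, 30

insert 17 → {17}
insert 16 → {17, 16}
insert 25 → {25, 17, 16}
insert 20 → {25, 20, 17, 16}
transmit next → 25; now {20, 17, 16}
transmit next → 20; now {17, 16}
transmit next → 17; now {16}
transmit next → 16; now {}
insert 29 → {29}
insert 14 → {29, 14}
insert 28 → {29, 28, 14}
insert 24 → {29, 28, 24, 14}
insert 32 → {32, 29, 28, 24, 14}
insert 27 → {32, 29, 28, 27, 24, 14}
insert 37 → {37, 32, 29, 28, 27, 24, 14}
insert 26 → {37, 32, 29, 28, 27, 26, 24, 14}
transmit next → 37; now {32, 29, 28, 27, 26, 24, 14}
transmit next → 32; now {29, 28, 27, 26, 24, 14}
insert 23 → {29, 28, 27, 26, 24, 23, 14}
insert 34 → {34, 29, 28, 27, 26, 24, 23, 14}
insert 39 → {39, 34, 29, 28, 27, 26, 24, 23, 14}
insert 30 → {39, 34, 30, 29, 28, 27, 26, 24, 23, 14}
transmit next → 39; now {34, 30, 29, 28, 27, 26, 24, 23, 14}
insert 15 → {34, 30, 29, 28, 27, 26, 24, 23, 15, 14}
insert 21 → {34, 30, 29, 28, 27, 26, 24, 23, 21, 15, 14}
transmit next → 34; now {30, 29, 28, 27, 26, 24, 23, 21, 15, 14}
insert 18 → {30, 29, 28, 27, 26, 24, 23, 21, 18, 15, 14}
transmit next → 30; now {29, 28, 27, 26, 24, 23, 21, 18, 15, 14}
insert 19 → {29, 28, 27, 26, 24, 23, 21, 19, 18, 15, 14}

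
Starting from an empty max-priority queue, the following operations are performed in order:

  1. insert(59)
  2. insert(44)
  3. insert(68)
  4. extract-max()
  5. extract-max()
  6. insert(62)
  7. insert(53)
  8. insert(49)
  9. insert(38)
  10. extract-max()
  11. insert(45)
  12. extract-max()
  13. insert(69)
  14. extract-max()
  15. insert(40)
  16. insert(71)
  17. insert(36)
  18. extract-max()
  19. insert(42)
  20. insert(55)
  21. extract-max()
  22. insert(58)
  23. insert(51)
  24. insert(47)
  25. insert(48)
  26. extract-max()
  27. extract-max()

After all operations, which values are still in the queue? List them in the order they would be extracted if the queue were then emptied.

49 → 48 → 47 → 45 → 44 → 42 → 40 → 38 → 36

insert 59 → {59}
insert 44 → {59, 44}
insert 68 → {68, 59, 44}
extract-max → 68; now {59, 44}
extract-max → 59; now {44}
insert 62 → {62, 44}
insert 53 → {62, 53, 44}
insert 49 → {62, 53, 49, 44}
insert 38 → {62, 53, 49, 44, 38}
extract-max → 62; now {53, 49, 44, 38}
insert 45 → {53, 49, 45, 44, 38}
extract-max → 53; now {49, 45, 44, 38}
insert 69 → {69, 49, 45, 44, 38}
extract-max → 69; now {49, 45, 44, 38}
insert 40 → {49, 45, 44, 40, 38}
insert 71 → {71, 49, 45, 44, 40, 38}
insert 36 → {71, 49, 45, 44, 40, 38, 36}
extract-max → 71; now {49, 45, 44, 40, 38, 36}
insert 42 → {49, 45, 44, 42, 40, 38, 36}
insert 55 → {55, 49, 45, 44, 42, 40, 38, 36}
extract-max → 55; now {49, 45, 44, 42, 40, 38, 36}
insert 58 → {58, 49, 45, 44, 42, 40, 38, 36}
insert 51 → {58, 51, 49, 45, 44, 42, 40, 38, 36}
insert 47 → {58, 51, 49, 47, 45, 44, 42, 40, 38, 36}
insert 48 → {58, 51, 49, 48, 47, 45, 44, 42, 40, 38, 36}
extract-max → 58; now {51, 49, 48, 47, 45, 44, 42, 40, 38, 36}
extract-max → 51; now {49, 48, 47, 45, 44, 42, 40, 38, 36}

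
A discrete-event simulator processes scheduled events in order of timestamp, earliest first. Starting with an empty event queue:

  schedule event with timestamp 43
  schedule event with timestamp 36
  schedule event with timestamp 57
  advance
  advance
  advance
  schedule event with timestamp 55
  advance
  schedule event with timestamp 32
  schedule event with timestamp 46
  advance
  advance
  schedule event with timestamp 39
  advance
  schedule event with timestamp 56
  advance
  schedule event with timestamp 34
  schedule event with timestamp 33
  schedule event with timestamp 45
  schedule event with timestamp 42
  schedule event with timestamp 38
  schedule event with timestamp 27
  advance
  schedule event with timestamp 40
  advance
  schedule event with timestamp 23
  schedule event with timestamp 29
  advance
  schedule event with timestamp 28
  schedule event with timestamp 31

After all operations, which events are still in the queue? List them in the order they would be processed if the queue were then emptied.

28 → 29 → 31 → 34 → 38 → 40 → 42 → 45

insert 43 → {43}
insert 36 → {36, 43}
insert 57 → {36, 43, 57}
advance → 36; now {43, 57}
advance → 43; now {57}
advance → 57; now {}
insert 55 → {55}
advance → 55; now {}
insert 32 → {32}
insert 46 → {32, 46}
advance → 32; now {46}
advance → 46; now {}
insert 39 → {39}
advance → 39; now {}
insert 56 → {56}
advance → 56; now {}
insert 34 → {34}
insert 33 → {33, 34}
insert 45 → {33, 34, 45}
insert 42 → {33, 34, 42, 45}
insert 38 → {33, 34, 38, 42, 45}
insert 27 → {27, 33, 34, 38, 42, 45}
advance → 27; now {33, 34, 38, 42, 45}
insert 40 → {33, 34, 38, 40, 42, 45}
advance → 33; now {34, 38, 40, 42, 45}
insert 23 → {23, 34, 38, 40, 42, 45}
insert 29 → {23, 29, 34, 38, 40, 42, 45}
advance → 23; now {29, 34, 38, 40, 42, 45}
insert 28 → {28, 29, 34, 38, 40, 42, 45}
insert 31 → {28, 29, 31, 34, 38, 40, 42, 45}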